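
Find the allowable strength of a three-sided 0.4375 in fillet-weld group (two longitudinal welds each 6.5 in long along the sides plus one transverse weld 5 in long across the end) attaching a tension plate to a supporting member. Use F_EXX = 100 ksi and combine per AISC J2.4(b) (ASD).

R_n/Ω ≈ 172 kip

t_e = 0.707 × 0.4375 = 0.3093 in.
R_nwl = 0.6 × 100 × 0.3093 × 13 = 241.3 kip (longitudinal, 2 welds).
R_nwt = 0.6 × 100 × 0.3093 × 5 = 92.79 kip (transverse, base value).
(i) R_nwl + R_nwt = 334.1 kip; (ii) 0.85 R_nwl + 1.5 R_nwt = 344.3 kip.
R_n = max = 344.3 kip [governs: (ii)]; R_n/Ω = 172.1 kip.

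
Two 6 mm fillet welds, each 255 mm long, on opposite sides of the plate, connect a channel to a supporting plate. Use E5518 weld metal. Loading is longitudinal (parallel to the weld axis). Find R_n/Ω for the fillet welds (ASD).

E55XX → F_EXX = 550 MPa.
Effective throat t_e = 0.707 × 6 = 4.242 mm.
Total length L = 510 mm; A_we = 4.242 × 510 = 2163 mm².
F_nw = 0.6 F_EXX = 0.6 × 550 = 330 MPa.
R_n = 330 × 2163 × 10⁻³ = 713.9 kN; R_n/Ω = 713.9/2.0 = 357 kN.

R_n/Ω ≈ 357 kN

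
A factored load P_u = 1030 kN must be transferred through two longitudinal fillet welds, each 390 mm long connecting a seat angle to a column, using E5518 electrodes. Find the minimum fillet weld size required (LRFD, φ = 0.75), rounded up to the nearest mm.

w = 8 mm

E55XX → F_EXX = 550 MPa.
Total weld length L = 780 mm.
Required throat t_e = P_u / (φ × 0.6 F_EXX × L) = 1030 / (0.75 × 0.6 × 550 × 780 × 10⁻³) = 5.335 mm.
Required leg w = t_e / 0.707 = 7.547 mm → use 8 mm.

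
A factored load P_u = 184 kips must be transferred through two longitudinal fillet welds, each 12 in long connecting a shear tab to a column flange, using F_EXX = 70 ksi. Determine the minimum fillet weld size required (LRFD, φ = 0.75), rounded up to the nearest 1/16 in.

Total weld length L = 24 in.
Required throat t_e = P_u / (φ × 0.6 F_EXX × L) = 184 / (0.75 × 0.6 × 70 × 24) = 0.2434 in.
Required leg w = t_e / 0.707 = 0.3443 in → use 3/8 in.

w = 3/8 in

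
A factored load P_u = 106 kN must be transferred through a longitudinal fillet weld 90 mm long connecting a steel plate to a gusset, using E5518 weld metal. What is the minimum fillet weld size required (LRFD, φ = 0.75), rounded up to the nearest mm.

w = 7 mm

E55XX → F_EXX = 550 MPa.
Total weld length L = 90 mm.
Required throat t_e = P_u / (φ × 0.6 F_EXX × L) = 106 / (0.75 × 0.6 × 550 × 90 × 10⁻³) = 4.759 mm.
Required leg w = t_e / 0.707 = 6.731 mm → use 7 mm.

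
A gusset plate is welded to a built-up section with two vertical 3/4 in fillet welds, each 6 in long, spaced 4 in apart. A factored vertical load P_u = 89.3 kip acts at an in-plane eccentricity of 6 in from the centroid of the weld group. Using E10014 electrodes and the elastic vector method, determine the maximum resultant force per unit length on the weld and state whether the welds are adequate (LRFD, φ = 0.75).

f_max ≈ 27.8 kip/in; NOT adequate

E100XX → F_EXX = 100 ksi.
Total weld length L_w = 12 in. Treat welds as unit-width lines.
Polar moment about centroid: J = 2[d³/12 + d(b/2)²] = 2[6³/12 + 6×2²] = 84 in³.
Direct shear f_v = P/L_w = 89.3 / 12 = 7.442 kip/in (vertical).
Torsion M = P·e = 89.3 × 6 = 535.8 kip·in.
Critical point at (x, y) = (2, 3) from centroid. f_tx = M·y/J = 19.14 kip/in; f_ty = M·x/J = 12.76 kip/in.
Resultant f_max = √[f_tx² + (f_v + f_ty)²] = √[19.14² + (7.442 + 12.76)²] = 27.82 kip/in.
Capacity per unit length: φr_n = 0.75 × 0.6 × 100 × (0.707 × 0.75) = 23.86 kip/in.
27.82 > 23.86 → NOT adequate.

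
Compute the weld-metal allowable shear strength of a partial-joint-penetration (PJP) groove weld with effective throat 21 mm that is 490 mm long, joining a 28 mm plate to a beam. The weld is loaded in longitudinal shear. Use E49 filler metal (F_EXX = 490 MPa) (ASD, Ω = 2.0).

Effective throat (given) t_e = 21 mm.
A_we = 21 × 490 = 10290 mm².
F_nw = 0.6 F_EXX = 294 MPa.
R_n/Ω = (294 × 10290) / 2.0 × 10⁻³ = 1513 kN.

R_n/Ω ≈ 1510 kN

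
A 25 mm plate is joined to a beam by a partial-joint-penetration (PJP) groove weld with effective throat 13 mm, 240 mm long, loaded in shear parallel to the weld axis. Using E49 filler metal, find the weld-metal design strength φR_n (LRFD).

E49XX → F_EXX = 490 MPa.
Effective throat (given) t_e = 13 mm.
A_we = 13 × 240 = 3120 mm².
F_nw = 0.6 F_EXX = 294 MPa.
φR_n = 0.75 × 294 × 3120 × 10⁻³ = 688 kN.

φR_n ≈ 688 kN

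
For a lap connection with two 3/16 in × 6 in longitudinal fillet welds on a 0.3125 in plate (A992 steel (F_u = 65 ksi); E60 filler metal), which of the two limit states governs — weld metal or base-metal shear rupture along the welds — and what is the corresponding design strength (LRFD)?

E60XX → F_EXX = 60 ksi.
t_e = 0.707 × 0.1875 = 0.1326 in; L = 12 in.
Weld metal: φR_n = 0.75 × 0.6 × 60 × 0.1326 × 12 = 42.95 kip.
Base metal (shear rupture): φR_n = 0.75 × 0.6 × 65 × 0.3125 × 12 = 109.7 kip.
Governing: weld metal.

φR_n ≈ 43 kip (weld metal governs)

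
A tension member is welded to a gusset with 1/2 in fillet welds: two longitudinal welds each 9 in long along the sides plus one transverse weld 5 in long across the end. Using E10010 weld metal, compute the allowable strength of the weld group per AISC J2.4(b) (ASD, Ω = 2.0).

E100XX → F_EXX = 100 ksi.
t_e = 0.707 × 0.5 = 0.3535 in.
R_nwl = 0.6 × 100 × 0.3535 × 18 = 381.8 kip (longitudinal, 2 welds).
R_nwt = 0.6 × 100 × 0.3535 × 5 = 106 kip (transverse, base value).
(i) R_nwl + R_nwt = 487.8 kip; (ii) 0.85 R_nwl + 1.5 R_nwt = 483.6 kip.
R_n = max = 487.8 kip [governs: (i)]; R_n/Ω = 243.9 kip.

R_n/Ω ≈ 244 kip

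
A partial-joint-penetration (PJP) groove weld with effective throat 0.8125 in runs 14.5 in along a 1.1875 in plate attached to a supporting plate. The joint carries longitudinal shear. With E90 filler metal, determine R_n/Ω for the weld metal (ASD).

R_n/Ω ≈ 318 kips

E90XX → F_EXX = 90 ksi.
Effective throat (given) t_e = 0.8125 in.
A_we = 0.8125 × 14.5 = 11.78 in².
F_nw = 0.6 F_EXX = 54 ksi.
R_n/Ω = (54 × 11.78) / 2.0 = 318.1 kips.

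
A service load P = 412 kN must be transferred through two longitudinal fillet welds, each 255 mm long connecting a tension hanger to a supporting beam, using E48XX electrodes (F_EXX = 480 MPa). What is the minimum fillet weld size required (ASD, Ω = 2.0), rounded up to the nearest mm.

w = 8 mm

Total weld length L = 510 mm.
Required throat t_e = P × Ω / (0.6 F_EXX × L) = 412 × 2.0 / (0.6 × 480 × 510 × 10⁻³) = 5.61 mm.
Required leg w = t_e / 0.707 = 7.935 mm → use 8 mm.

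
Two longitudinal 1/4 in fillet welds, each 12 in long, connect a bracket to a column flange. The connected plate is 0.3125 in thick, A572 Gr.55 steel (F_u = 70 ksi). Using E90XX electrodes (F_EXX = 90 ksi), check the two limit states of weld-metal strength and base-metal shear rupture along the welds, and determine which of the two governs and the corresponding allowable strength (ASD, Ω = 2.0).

t_e = 0.707 × 0.25 = 0.1767 in; L = 24 in.
Weld metal: R_n/Ω = (1/2.0) × 0.6 × 90 × 0.1767 × 24 = 114.5 kips.
Base metal (shear rupture): R_n/Ω = (1/2.0) × 0.6 × 70 × 0.3125 × 24 = 157.5 kips.
Governing: weld metal.

R_n/Ω ≈ 115 kips (weld metal governs)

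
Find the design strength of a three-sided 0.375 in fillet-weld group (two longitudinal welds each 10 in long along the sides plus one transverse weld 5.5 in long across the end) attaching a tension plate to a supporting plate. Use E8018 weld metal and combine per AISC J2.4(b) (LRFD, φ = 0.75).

φR_n ≈ 243 kips

E80XX → F_EXX = 80 ksi.
t_e = 0.707 × 0.375 = 0.2651 in.
R_nwl = 0.6 × 80 × 0.2651 × 20 = 254.5 kips (longitudinal, 2 welds).
R_nwt = 0.6 × 80 × 0.2651 × 5.5 = 69.99 kips (transverse, base value).
(i) R_nwl + R_nwt = 324.5 kips; (ii) 0.85 R_nwl + 1.5 R_nwt = 321.3 kips.
R_n = max = 324.5 kips [governs: (i)]; φR_n = 243.4 kips.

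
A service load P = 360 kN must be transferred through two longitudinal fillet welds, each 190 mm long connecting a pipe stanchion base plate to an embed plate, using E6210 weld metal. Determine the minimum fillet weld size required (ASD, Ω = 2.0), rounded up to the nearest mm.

w = 8 mm

E62XX → F_EXX = 620 MPa.
Total weld length L = 380 mm.
Required throat t_e = P × Ω / (0.6 F_EXX × L) = 360 × 2.0 / (0.6 × 620 × 380 × 10⁻³) = 5.093 mm.
Required leg w = t_e / 0.707 = 7.204 mm → use 8 mm.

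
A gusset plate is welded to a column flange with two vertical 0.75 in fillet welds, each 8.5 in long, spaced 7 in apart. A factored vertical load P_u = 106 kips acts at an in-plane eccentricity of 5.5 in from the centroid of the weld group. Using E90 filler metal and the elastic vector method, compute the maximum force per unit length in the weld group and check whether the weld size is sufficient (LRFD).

E90XX → F_EXX = 90 ksi.
Total weld length L_w = 17 in. Treat welds as unit-width lines.
Polar moment about centroid: J = 2[d³/12 + d(b/2)²] = 2[8.5³/12 + 8.5×3.5²] = 310.6 in³.
Direct shear f_v = P/L_w = 106 / 17 = 6.235 kip/in (vertical).
Torsion M = P·e = 106 × 5.5 = 583 kip·in.
Critical point at (x, y) = (3.5, 4.25) from centroid. f_tx = M·y/J = 7.977 kip/in; f_ty = M·x/J = 6.569 kip/in.
Resultant f_max = √[f_tx² + (f_v + f_ty)²] = √[7.977² + (6.235 + 6.569)²] = 15.09 kip/in.
Capacity per unit length: φr_n = 0.75 × 0.6 × 90 × (0.707 × 0.75) = 21.48 kip/in.
15.09 ≤ 21.48 → adequate.

f_max ≈ 15.1 kip/in; adequate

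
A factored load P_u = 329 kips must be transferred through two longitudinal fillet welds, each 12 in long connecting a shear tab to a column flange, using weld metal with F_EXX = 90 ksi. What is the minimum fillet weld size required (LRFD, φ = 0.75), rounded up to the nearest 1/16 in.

Total weld length L = 24 in.
Required throat t_e = P_u / (φ × 0.6 F_EXX × L) = 329 / (0.75 × 0.6 × 90 × 24) = 0.3385 in.
Required leg w = t_e / 0.707 = 0.4788 in → use 1/2 in.

w = 1/2 in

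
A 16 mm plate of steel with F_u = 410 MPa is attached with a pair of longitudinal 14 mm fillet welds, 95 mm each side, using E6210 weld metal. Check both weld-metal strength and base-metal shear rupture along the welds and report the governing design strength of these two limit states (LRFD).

φR_n ≈ 525 kN (weld metal governs)

E62XX → F_EXX = 620 MPa.
t_e = 0.707 × 14 = 9.898 mm; L = 190 mm.
Weld metal: φR_n = 0.75 × 0.6 × 620 × 9.898 × 190 × 10⁻³ = 524.7 kN.
Base metal (shear rupture): φR_n = 0.75 × 0.6 × 410 × 16 × 190 × 10⁻³ = 560.9 kN.
Governing: weld metal.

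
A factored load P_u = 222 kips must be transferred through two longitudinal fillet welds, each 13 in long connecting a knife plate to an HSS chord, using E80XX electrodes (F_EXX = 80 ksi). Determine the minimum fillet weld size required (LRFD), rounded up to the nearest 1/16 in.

Total weld length L = 26 in.
Required throat t_e = P_u / (φ × 0.6 F_EXX × L) = 222 / (0.75 × 0.6 × 80 × 26) = 0.2372 in.
Required leg w = t_e / 0.707 = 0.3355 in → use 3/8 in.

w = 3/8 in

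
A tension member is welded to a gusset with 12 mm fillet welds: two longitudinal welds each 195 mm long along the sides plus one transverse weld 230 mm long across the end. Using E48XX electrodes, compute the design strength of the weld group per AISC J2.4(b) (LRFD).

φR_n ≈ 1240 kN

E48XX → F_EXX = 480 MPa.
t_e = 0.707 × 12 = 8.484 mm.
R_nwl = 0.6 × 480 × 8.484 × 390 × 10⁻³ = 952.9 kN (longitudinal, 2 welds).
R_nwt = 0.6 × 480 × 8.484 × 230 × 10⁻³ = 562 kN (transverse, base value).
(i) R_nwl + R_nwt = 1515 kN; (ii) 0.85 R_nwl + 1.5 R_nwt = 1653 kN.
R_n = max = 1653 kN [governs: (ii)]; φR_n = 1240 kN.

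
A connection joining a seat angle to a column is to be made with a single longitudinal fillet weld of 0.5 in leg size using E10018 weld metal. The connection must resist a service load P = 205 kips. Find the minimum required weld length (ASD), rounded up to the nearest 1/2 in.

L = 19.5 in

E100XX → F_EXX = 100 ksi.
Throat t_e = 0.707 × 0.5 = 0.3535 in.
r_n/Ω = (0.6 × 100 × 0.3535) / 2.0 = 10.6 kip/in.
L_req = P / (r_n/Ω) = 205 / 10.6 = 19.33 in total.
Round up → use L = 19.5 in.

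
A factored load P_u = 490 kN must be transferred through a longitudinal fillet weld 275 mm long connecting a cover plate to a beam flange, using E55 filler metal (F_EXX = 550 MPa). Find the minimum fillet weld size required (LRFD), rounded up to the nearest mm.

w = 11 mm

Total weld length L = 275 mm.
Required throat t_e = P_u / (φ × 0.6 F_EXX × L) = 490 / (0.75 × 0.6 × 550 × 275 × 10⁻³) = 7.199 mm.
Required leg w = t_e / 0.707 = 10.18 mm → use 11 mm.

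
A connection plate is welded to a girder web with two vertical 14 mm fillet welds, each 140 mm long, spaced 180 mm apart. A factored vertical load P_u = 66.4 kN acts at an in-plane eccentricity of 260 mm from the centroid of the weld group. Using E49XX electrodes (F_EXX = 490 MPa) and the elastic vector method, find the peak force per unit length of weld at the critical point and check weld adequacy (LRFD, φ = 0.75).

f_max ≈ 921 N/mm; adequate

Total weld length L_w = 280 mm. Treat welds as unit-width lines.
Polar moment about centroid: J = 2[d³/12 + d(b/2)²] = 2[140³/12 + 140×90²] = 2725000 mm³.
Direct shear f_v = P/L_w = 66.4×10³ / 280 = 237.1 N/mm (vertical).
Torsion M = P·e = 66.4×10³ × 260 = 17264000 N·mm.
Critical point at (x, y) = (90, 70) from centroid. f_tx = M·y/J = 443.4 N/mm; f_ty = M·x/J = 570.1 N/mm.
Resultant f_max = √[f_tx² + (f_v + f_ty)²] = √[443.4² + (237.1 + 570.1)²] = 921 N/mm.
Capacity per unit length: φr_n = 0.75 × 0.6 × 490 × (0.707 × 14) = 2183 N/mm.
921 ≤ 2183 → adequate.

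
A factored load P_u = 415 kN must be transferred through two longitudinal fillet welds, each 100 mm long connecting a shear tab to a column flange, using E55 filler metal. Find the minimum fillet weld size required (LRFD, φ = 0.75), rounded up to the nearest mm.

w = 12 mm

E55XX → F_EXX = 550 MPa.
Total weld length L = 200 mm.
Required throat t_e = P_u / (φ × 0.6 F_EXX × L) = 415 / (0.75 × 0.6 × 550 × 200 × 10⁻³) = 8.384 mm.
Required leg w = t_e / 0.707 = 11.86 mm → use 12 mm.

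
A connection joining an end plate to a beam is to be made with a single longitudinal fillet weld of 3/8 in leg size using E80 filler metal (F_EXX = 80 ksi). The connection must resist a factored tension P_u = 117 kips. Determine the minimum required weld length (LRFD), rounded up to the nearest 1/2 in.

L = 12.5 in

Throat t_e = 0.707 × 0.375 = 0.2651 in.
φr_n = 0.75 × 0.6 × 80 × 0.2651 = 9.544 kips/in.
L_req = P_u / φr_n = 117 / 9.544 = 12.26 in total.
Round up → use L = 12.5 in.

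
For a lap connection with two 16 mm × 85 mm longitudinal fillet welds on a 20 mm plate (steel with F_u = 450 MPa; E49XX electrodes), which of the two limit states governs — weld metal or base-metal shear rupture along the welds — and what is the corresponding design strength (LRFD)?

φR_n ≈ 424 kN (weld metal governs)

E49XX → F_EXX = 490 MPa.
t_e = 0.707 × 16 = 11.31 mm; L = 170 mm.
Weld metal: φR_n = 0.75 × 0.6 × 490 × 11.31 × 170 × 10⁻³ = 424 kN.
Base metal (shear rupture): φR_n = 0.75 × 0.6 × 450 × 20 × 170 × 10⁻³ = 688.5 kN.
Governing: weld metal.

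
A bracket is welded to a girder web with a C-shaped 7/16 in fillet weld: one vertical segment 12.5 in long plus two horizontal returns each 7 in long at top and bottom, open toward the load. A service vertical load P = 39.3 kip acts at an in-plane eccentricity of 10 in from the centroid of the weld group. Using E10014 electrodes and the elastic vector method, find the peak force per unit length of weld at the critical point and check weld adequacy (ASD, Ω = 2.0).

E100XX → F_EXX = 100 ksi.
Total weld length L_w = 26.5 in. Treat welds as unit-width lines.
Centroid: x̄ = 2×7×3.5 / 26.5 = 1.849 in from the vertical weld.
Polar moment about centroid: J = I_x + I_y = [12.5³/12 + 2×7×6.25²] + [12.5×1.849² + 2(7³/12 + 7×1.651²)] = 847.7 in³.
Direct shear f_v = P/L_w = 39.3 / 26.5 = 1.483 kip/in (vertical).
Torsion M = P·e = 39.3 × 10 = 393 kip·in.
Critical point at (x, y) = (5.151, 6.25) from centroid. f_tx = M·y/J = 2.898 kip/in; f_ty = M·x/J = 2.388 kip/in.
Resultant f_max = √[f_tx² + (f_v + f_ty)²] = √[2.898² + (1.483 + 2.388)²] = 4.835 kip/in.
Capacity per unit length: r_n/Ω = (1/2.0) × 0.6 × 100 × (0.707 × 0.4375) = 9.279 kip/in.
4.835 ≤ 9.279 → adequate.

f_max ≈ 4.84 kip/in; adequate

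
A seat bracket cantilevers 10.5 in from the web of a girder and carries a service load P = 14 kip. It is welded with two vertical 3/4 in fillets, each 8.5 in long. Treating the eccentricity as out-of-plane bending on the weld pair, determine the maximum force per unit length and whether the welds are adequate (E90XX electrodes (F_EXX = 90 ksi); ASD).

f_max ≈ 6.16 kip/in; adequate

L_w = 2 × 8.5 = 17 in; section modulus (unit throat) S = 2 × L²/6 = 24.08 in².
Direct shear f_v = P/L_w = 14/17 = 0.8235 kip/in.
Moment M = P × e = 14 × 10.5 = 147 kip·in; bending f_b = M/S = 6.104 kip/in.
f_max = √(f_v² + f_b²) = √(0.8235² + 6.104²) = 6.159 kip/in.
r_n/Ω = (1/2.0) × 0.6 × 90 × (0.707 × 0.75) = 14.32 kip/in → adequate.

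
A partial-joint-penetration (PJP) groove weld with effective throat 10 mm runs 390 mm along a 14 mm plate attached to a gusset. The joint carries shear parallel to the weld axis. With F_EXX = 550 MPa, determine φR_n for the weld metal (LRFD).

φR_n ≈ 965 kN

Effective throat (given) t_e = 10 mm.
A_we = 10 × 390 = 3900 mm².
F_nw = 0.6 F_EXX = 330 MPa.
φR_n = 0.75 × 330 × 3900 × 10⁻³ = 965.2 kN.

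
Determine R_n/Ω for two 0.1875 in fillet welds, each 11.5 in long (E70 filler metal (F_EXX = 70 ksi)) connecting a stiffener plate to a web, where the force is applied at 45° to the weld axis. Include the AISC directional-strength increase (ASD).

R_n/Ω ≈ 83.1 kip

t_e = 0.707 × 0.1875 = 0.1326 in; A_we = 0.1326 × 23 = 3.049 in².
Directional factor: 1.0 + 0.5 sin^1.5(45°) = 1.297.
F_nw = 0.6 × 70 × 1.297 = 54.49 ksi.
R_n/Ω = (54.49 × 3.049) / 2.0 = 83.06 kip.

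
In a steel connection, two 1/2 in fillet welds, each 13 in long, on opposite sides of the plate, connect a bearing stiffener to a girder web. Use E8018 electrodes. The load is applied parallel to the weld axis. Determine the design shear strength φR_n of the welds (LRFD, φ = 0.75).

E80XX → F_EXX = 80 ksi.
Effective throat t_e = 0.707 × 0.5 = 0.3535 in.
Total length L = 26 in; A_we = 0.3535 × 26 = 9.191 in².
F_nw = 0.6 F_EXX = 0.6 × 80 = 48 ksi.
φR_n = 0.75 × 48 × 9.191 = 330.9 kip.

φR_n ≈ 331 kip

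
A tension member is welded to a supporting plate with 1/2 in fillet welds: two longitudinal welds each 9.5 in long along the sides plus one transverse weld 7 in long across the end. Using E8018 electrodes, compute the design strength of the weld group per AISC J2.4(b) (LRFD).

φR_n ≈ 339 kip

E80XX → F_EXX = 80 ksi.
t_e = 0.707 × 0.5 = 0.3535 in.
R_nwl = 0.6 × 80 × 0.3535 × 19 = 322.4 kip (longitudinal, 2 welds).
R_nwt = 0.6 × 80 × 0.3535 × 7 = 118.8 kip (transverse, base value).
(i) R_nwl + R_nwt = 441.2 kip; (ii) 0.85 R_nwl + 1.5 R_nwt = 452.2 kip.
R_n = max = 452.2 kip [governs: (ii)]; φR_n = 339.1 kip.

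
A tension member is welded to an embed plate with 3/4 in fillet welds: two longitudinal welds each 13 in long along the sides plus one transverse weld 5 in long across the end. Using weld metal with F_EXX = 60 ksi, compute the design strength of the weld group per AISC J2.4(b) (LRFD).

φR_n ≈ 444 kips

t_e = 0.707 × 0.75 = 0.5302 in.
R_nwl = 0.6 × 60 × 0.5302 × 26 = 496.3 kips (longitudinal, 2 welds).
R_nwt = 0.6 × 60 × 0.5302 × 5 = 95.44 kips (transverse, base value).
(i) R_nwl + R_nwt = 591.8 kips; (ii) 0.85 R_nwl + 1.5 R_nwt = 565 kips.
R_n = max = 591.8 kips [governs: (i)]; φR_n = 443.8 kips.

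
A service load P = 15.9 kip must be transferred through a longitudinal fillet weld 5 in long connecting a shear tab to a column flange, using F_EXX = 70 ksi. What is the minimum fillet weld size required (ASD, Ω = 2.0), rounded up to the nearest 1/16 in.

Total weld length L = 5 in.
Required throat t_e = P × Ω / (0.6 F_EXX × L) = 15.9 × 2.0 / (0.6 × 70 × 5) = 0.1514 in.
Required leg w = t_e / 0.707 = 0.2142 in → use 1/4 in.

w = 1/4 in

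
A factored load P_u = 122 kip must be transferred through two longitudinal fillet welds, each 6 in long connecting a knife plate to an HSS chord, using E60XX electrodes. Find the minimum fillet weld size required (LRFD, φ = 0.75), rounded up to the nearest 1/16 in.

w = 9/16 in

E60XX → F_EXX = 60 ksi.
Total weld length L = 12 in.
Required throat t_e = P_u / (φ × 0.6 F_EXX × L) = 122 / (0.75 × 0.6 × 60 × 12) = 0.3765 in.
Required leg w = t_e / 0.707 = 0.5326 in → use 9/16 in.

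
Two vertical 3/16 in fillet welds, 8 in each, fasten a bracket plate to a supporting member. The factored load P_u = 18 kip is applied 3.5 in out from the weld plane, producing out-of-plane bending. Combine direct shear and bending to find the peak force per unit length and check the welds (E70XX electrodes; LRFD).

f_max ≈ 3.16 kip/in; adequate

E70XX → F_EXX = 70 ksi.
L_w = 2 × 8 = 16 in; section modulus (unit throat) S = 2 × L²/6 = 21.33 in².
Direct shear f_v = P/L_w = 18/16 = 1.125 kip/in.
Moment M = P × e = 18 × 3.5 = 63 kip·in; bending f_b = M/S = 2.953 kip/in.
f_max = √(f_v² + f_b²) = √(1.125² + 2.953²) = 3.16 kip/in.
φr_n = 0.75 × 0.6 × 70 × (0.707 × 0.1875) = 4.176 kip/in → adequate.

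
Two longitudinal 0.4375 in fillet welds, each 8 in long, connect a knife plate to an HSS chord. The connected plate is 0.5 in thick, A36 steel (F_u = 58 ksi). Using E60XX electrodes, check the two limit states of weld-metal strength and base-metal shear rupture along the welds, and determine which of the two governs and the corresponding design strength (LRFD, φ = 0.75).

φR_n ≈ 134 kips (weld metal governs)

E60XX → F_EXX = 60 ksi.
t_e = 0.707 × 0.4375 = 0.3093 in; L = 16 in.
Weld metal: φR_n = 0.75 × 0.6 × 60 × 0.3093 × 16 = 133.6 kips.
Base metal (shear rupture): φR_n = 0.75 × 0.6 × 58 × 0.5 × 16 = 208.8 kips.
Governing: weld metal.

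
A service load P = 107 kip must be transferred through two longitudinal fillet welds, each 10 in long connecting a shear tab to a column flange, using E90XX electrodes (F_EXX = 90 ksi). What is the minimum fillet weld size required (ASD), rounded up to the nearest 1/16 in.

Total weld length L = 20 in.
Required throat t_e = P × Ω / (0.6 F_EXX × L) = 107 × 2.0 / (0.6 × 90 × 20) = 0.1981 in.
Required leg w = t_e / 0.707 = 0.2803 in → use 5/16 in.

w = 5/16 in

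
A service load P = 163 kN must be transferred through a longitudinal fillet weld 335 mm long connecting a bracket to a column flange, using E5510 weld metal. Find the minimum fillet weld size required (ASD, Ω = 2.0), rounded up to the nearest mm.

E55XX → F_EXX = 550 MPa.
Total weld length L = 335 mm.
Required throat t_e = P × Ω / (0.6 F_EXX × L) = 163 × 2.0 / (0.6 × 550 × 335 × 10⁻³) = 2.949 mm.
Required leg w = t_e / 0.707 = 4.171 mm → use 5 mm.

w = 5 mm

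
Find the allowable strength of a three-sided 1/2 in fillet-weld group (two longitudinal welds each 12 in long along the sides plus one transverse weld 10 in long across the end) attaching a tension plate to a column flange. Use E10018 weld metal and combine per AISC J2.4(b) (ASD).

E100XX → F_EXX = 100 ksi.
t_e = 0.707 × 0.5 = 0.3535 in.
R_nwl = 0.6 × 100 × 0.3535 × 24 = 509 kips (longitudinal, 2 welds).
R_nwt = 0.6 × 100 × 0.3535 × 10 = 212.1 kips (transverse, base value).
(i) R_nwl + R_nwt = 721.1 kips; (ii) 0.85 R_nwl + 1.5 R_nwt = 750.8 kips.
R_n = max = 750.8 kips [governs: (ii)]; R_n/Ω = 375.4 kips.

R_n/Ω ≈ 375 kips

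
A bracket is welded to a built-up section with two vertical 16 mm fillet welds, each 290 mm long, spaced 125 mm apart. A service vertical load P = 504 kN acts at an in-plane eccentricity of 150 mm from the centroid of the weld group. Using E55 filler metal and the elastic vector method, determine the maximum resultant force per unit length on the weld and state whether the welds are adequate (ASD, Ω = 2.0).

E55XX → F_EXX = 550 MPa.
Total weld length L_w = 580 mm. Treat welds as unit-width lines.
Polar moment about centroid: J = 2[d³/12 + d(b/2)²] = 2[290³/12 + 290×62.5²] = 6330000 mm³.
Direct shear f_v = P/L_w = 504×10³ / 580 = 869 N/mm (vertical).
Torsion M = P·e = 504×10³ × 150 = 75600000 N·mm.
Critical point at (x, y) = (62.5, 145) from centroid. f_tx = M·y/J = 1732 N/mm; f_ty = M·x/J = 746.4 N/mm.
Resultant f_max = √[f_tx² + (f_v + f_ty)²] = √[1732² + (869 + 746.4)²] = 2368 N/mm.
Capacity per unit length: r_n/Ω = (1/2.0) × 0.6 × 550 × (0.707 × 16) = 1866 N/mm.
2368 > 1866 → NOT adequate.

f_max ≈ 2370 N/mm; NOT adequate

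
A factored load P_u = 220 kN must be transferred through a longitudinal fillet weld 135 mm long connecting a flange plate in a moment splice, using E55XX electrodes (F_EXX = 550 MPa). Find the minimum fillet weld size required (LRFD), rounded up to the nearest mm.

Total weld length L = 135 mm.
Required throat t_e = P_u / (φ × 0.6 F_EXX × L) = 220 / (0.75 × 0.6 × 550 × 135 × 10⁻³) = 6.584 mm.
Required leg w = t_e / 0.707 = 9.313 mm → use 10 mm.

w = 10 mm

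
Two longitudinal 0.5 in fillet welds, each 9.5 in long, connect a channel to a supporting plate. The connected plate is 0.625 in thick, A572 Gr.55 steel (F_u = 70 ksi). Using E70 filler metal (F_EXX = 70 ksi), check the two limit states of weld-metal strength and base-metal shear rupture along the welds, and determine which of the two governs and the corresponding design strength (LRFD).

t_e = 0.707 × 0.5 = 0.3535 in; L = 19 in.
Weld metal: φR_n = 0.75 × 0.6 × 70 × 0.3535 × 19 = 211.6 kip.
Base metal (shear rupture): φR_n = 0.75 × 0.6 × 70 × 0.625 × 19 = 374.1 kip.
Governing: weld metal.

φR_n ≈ 212 kip (weld metal governs)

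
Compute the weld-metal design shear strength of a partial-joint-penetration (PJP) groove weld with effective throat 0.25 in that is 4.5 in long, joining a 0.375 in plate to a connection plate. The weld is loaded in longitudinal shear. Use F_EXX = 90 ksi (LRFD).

φR_n ≈ 45.6 kip

Effective throat (given) t_e = 0.25 in.
A_we = 0.25 × 4.5 = 1.125 in².
F_nw = 0.6 F_EXX = 54 ksi.
φR_n = 0.75 × 54 × 1.125 = 45.56 kip.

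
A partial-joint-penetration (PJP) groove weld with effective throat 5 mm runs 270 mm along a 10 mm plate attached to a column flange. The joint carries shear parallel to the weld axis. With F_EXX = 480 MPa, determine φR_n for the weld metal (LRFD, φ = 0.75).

φR_n ≈ 292 kN

Effective throat (given) t_e = 5 mm.
A_we = 5 × 270 = 1350 mm².
F_nw = 0.6 F_EXX = 288 MPa.
φR_n = 0.75 × 288 × 1350 × 10⁻³ = 291.6 kN.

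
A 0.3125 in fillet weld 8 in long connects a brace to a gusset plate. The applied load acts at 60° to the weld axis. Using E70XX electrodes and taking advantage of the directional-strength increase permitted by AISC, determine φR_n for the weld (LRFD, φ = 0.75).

E70XX → F_EXX = 70 ksi.
t_e = 0.707 × 0.3125 = 0.2209 in; A_we = 0.2209 × 8 = 1.767 in².
Directional factor: 1.0 + 0.5 sin^1.5(60°) = 1.403.
F_nw = 0.6 × 70 × 1.403 = 58.92 ksi.
φR_n = 0.75 × 58.92 × 1.767 = 78.11 kip.

φR_n ≈ 78.1 kip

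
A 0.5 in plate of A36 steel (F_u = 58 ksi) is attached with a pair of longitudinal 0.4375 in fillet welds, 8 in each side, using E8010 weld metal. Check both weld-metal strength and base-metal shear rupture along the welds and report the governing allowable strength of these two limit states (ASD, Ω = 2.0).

E80XX → F_EXX = 80 ksi.
t_e = 0.707 × 0.4375 = 0.3093 in; L = 16 in.
Weld metal: R_n/Ω = (1/2.0) × 0.6 × 80 × 0.3093 × 16 = 118.8 kip.
Base metal (shear rupture): R_n/Ω = (1/2.0) × 0.6 × 58 × 0.5 × 16 = 139.2 kip.
Governing: weld metal.

R_n/Ω ≈ 119 kip (weld metal governs)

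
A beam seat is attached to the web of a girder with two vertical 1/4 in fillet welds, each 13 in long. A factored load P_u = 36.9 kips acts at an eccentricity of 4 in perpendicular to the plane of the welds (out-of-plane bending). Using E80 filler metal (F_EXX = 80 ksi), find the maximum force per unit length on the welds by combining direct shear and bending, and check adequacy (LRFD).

L_w = 2 × 13 = 26 in; section modulus (unit throat) S = 2 × L²/6 = 56.33 in².
Direct shear f_v = P/L_w = 36.9/26 = 1.419 kip/in.
Moment M = P × e = 36.9 × 4 = 147.6 kip·in; bending f_b = M/S = 2.62 kip/in.
f_max = √(f_v² + f_b²) = √(1.419² + 2.62²) = 2.98 kip/in.
φr_n = 0.75 × 0.6 × 80 × (0.707 × 0.25) = 6.363 kip/in → adequate.

f_max ≈ 2.98 kip/in; adequate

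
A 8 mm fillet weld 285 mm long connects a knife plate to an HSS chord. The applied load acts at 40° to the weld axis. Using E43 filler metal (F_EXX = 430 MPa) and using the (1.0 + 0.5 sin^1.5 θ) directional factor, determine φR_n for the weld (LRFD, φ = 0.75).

t_e = 0.707 × 8 = 5.656 mm; A_we = 5.656 × 285 = 1612 mm².
Directional factor: 1.0 + 0.5 sin^1.5(40°) = 1.258.
F_nw = 0.6 × 430 × 1.258 = 324.5 MPa.
φR_n = 0.75 × 324.5 × 1612 × 10⁻³ = 392.3 kN.

φR_n ≈ 392 kN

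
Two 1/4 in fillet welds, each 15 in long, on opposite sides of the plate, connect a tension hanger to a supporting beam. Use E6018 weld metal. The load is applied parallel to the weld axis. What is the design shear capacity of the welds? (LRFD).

φR_n ≈ 143 kip

E60XX → F_EXX = 60 ksi.
Effective throat t_e = 0.707 × 0.25 = 0.1767 in.
Total length L = 30 in; A_we = 0.1767 × 30 = 5.302 in².
F_nw = 0.6 F_EXX = 0.6 × 60 = 36 ksi.
φR_n = 0.75 × 36 × 5.302 = 143.2 kip.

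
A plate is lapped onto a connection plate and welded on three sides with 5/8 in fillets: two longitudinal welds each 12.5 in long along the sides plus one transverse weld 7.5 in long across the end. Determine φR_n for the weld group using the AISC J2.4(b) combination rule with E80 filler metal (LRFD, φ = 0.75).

E80XX → F_EXX = 80 ksi.
t_e = 0.707 × 0.625 = 0.4419 in.
R_nwl = 0.6 × 80 × 0.4419 × 25 = 530.2 kip (longitudinal, 2 welds).
R_nwt = 0.6 × 80 × 0.4419 × 7.5 = 159.1 kip (transverse, base value).
(i) R_nwl + R_nwt = 689.3 kip; (ii) 0.85 R_nwl + 1.5 R_nwt = 689.3 kip.
R_n = max = 689.3 kip [governs: (ii)]; φR_n = 517 kip.

φR_n ≈ 517 kip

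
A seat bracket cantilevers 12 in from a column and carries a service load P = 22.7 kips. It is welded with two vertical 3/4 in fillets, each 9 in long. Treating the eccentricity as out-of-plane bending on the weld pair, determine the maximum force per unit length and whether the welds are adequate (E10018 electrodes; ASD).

E100XX → F_EXX = 100 ksi.
L_w = 2 × 9 = 18 in; section modulus (unit throat) S = 2 × L²/6 = 27 in².
Direct shear f_v = P/L_w = 22.7/18 = 1.261 kip/in.
Moment M = P × e = 22.7 × 12 = 272.4 kip·in; bending f_b = M/S = 10.09 kip/in.
f_max = √(f_v² + f_b²) = √(1.261² + 10.09²) = 10.17 kip/in.
r_n/Ω = (1/2.0) × 0.6 × 100 × (0.707 × 0.75) = 15.91 kip/in → adequate.

f_max ≈ 10.2 kip/in; adequate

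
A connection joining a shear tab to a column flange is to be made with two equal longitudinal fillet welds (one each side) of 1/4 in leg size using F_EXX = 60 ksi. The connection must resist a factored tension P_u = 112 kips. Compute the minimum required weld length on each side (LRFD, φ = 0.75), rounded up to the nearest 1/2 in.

Throat t_e = 0.707 × 0.25 = 0.1767 in.
φr_n = 0.75 × 0.6 × 60 × 0.1767 = 4.772 kips/in.
L_req = P_u / φr_n = 112 / 4.772 = 23.47 in total.
Per side: 23.47 / 2 = 11.73 in.
Round up → use L = 12 in on each side.

L = 12 in on each side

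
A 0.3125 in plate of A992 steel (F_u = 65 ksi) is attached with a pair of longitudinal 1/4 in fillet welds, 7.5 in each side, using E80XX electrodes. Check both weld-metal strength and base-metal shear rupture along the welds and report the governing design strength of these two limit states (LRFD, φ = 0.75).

φR_n ≈ 95.4 kip (weld metal governs)

E80XX → F_EXX = 80 ksi.
t_e = 0.707 × 0.25 = 0.1767 in; L = 15 in.
Weld metal: φR_n = 0.75 × 0.6 × 80 × 0.1767 × 15 = 95.45 kip.
Base metal (shear rupture): φR_n = 0.75 × 0.6 × 65 × 0.3125 × 15 = 137.1 kip.
Governing: weld metal.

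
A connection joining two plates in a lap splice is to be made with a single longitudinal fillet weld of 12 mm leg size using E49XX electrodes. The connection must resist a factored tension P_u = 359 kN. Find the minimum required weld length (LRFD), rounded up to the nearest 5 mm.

L = 195 mm

E49XX → F_EXX = 490 MPa.
Throat t_e = 0.707 × 12 = 8.484 mm.
φr_n = 0.75 × 0.6 × 490 × 8.484 × 10⁻³ = 1.871 kN/mm.
L_req = P_u / φr_n = 359 / 1.871 = 191.9 mm total.
Round up → use L = 195 mm.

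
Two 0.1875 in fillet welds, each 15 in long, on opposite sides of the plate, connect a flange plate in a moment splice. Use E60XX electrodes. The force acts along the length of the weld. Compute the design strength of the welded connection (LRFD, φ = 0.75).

E60XX → F_EXX = 60 ksi.
Effective throat t_e = 0.707 × 0.1875 = 0.1326 in.
Total length L = 30 in; A_we = 0.1326 × 30 = 3.977 in².
F_nw = 0.6 F_EXX = 0.6 × 60 = 36 ksi.
φR_n = 0.75 × 36 × 3.977 = 107.4 kips.

φR_n ≈ 107 kips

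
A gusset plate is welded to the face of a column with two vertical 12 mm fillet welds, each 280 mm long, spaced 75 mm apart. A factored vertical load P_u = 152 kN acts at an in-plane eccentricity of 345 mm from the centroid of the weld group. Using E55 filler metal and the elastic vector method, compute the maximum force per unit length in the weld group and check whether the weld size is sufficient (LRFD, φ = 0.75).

f_max ≈ 1800 N/mm; adequate

E55XX → F_EXX = 550 MPa.
Total weld length L_w = 560 mm. Treat welds as unit-width lines.
Polar moment about centroid: J = 2[d³/12 + d(b/2)²] = 2[280³/12 + 280×37.5²] = 4446000 mm³.
Direct shear f_v = P/L_w = 152×10³ / 560 = 271.4 N/mm (vertical).
Torsion M = P·e = 152×10³ × 345 = 52440000 N·mm.
Critical point at (x, y) = (37.5, 140) from centroid. f_tx = M·y/J = 1651 N/mm; f_ty = M·x/J = 442.3 N/mm.
Resultant f_max = √[f_tx² + (f_v + f_ty)²] = √[1651² + (271.4 + 442.3)²] = 1799 N/mm.
Capacity per unit length: φr_n = 0.75 × 0.6 × 550 × (0.707 × 12) = 2100 N/mm.
1799 ≤ 2100 → adequate.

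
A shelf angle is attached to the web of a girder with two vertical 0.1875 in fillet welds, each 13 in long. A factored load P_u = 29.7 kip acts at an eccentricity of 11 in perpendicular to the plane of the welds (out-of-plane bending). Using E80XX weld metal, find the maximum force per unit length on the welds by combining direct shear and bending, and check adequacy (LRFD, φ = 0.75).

f_max ≈ 5.91 kip/in; NOT adequate

E80XX → F_EXX = 80 ksi.
L_w = 2 × 13 = 26 in; section modulus (unit throat) S = 2 × L²/6 = 56.33 in².
Direct shear f_v = P/L_w = 29.7/26 = 1.142 kip/in.
Moment M = P × e = 29.7 × 11 = 326.7 kip·in; bending f_b = M/S = 5.799 kip/in.
f_max = √(f_v² + f_b²) = √(1.142² + 5.799²) = 5.911 kip/in.
φr_n = 0.75 × 0.6 × 80 × (0.707 × 0.1875) = 4.772 kip/in → NOT adequate.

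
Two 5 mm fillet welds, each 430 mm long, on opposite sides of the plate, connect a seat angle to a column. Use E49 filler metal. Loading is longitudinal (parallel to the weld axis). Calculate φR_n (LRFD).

E49XX → F_EXX = 490 MPa.
Effective throat t_e = 0.707 × 5 = 3.535 mm.
Total length L = 860 mm; A_we = 3.535 × 860 = 3040 mm².
F_nw = 0.6 F_EXX = 0.6 × 490 = 294 MPa.
φR_n = 0.75 × 294 × 3040 × 10⁻³ = 670.3 kN.

φR_n ≈ 670 kN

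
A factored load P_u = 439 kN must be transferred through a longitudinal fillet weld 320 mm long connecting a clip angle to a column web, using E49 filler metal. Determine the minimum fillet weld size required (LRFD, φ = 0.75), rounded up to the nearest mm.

E49XX → F_EXX = 490 MPa.
Total weld length L = 320 mm.
Required throat t_e = P_u / (φ × 0.6 F_EXX × L) = 439 / (0.75 × 0.6 × 490 × 320 × 10⁻³) = 6.222 mm.
Required leg w = t_e / 0.707 = 8.8 mm → use 9 mm.

w = 9 mm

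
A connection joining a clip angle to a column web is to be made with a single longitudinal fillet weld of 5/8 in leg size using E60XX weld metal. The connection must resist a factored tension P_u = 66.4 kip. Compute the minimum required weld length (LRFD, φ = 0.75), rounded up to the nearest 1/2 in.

L = 6 in

E60XX → F_EXX = 60 ksi.
Throat t_e = 0.707 × 0.625 = 0.4419 in.
φr_n = 0.75 × 0.6 × 60 × 0.4419 = 11.93 kip/in.
L_req = P_u / φr_n = 66.4 / 11.93 = 5.566 in total.
Round up → use L = 6 in.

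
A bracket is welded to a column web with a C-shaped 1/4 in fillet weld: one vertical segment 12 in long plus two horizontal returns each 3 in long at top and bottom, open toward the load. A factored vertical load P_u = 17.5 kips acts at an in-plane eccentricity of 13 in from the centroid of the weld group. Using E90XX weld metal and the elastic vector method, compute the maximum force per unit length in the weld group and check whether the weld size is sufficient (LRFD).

E90XX → F_EXX = 90 ksi.
Total weld length L_w = 18 in. Treat welds as unit-width lines.
Centroid: x̄ = 2×3×1.5 / 18 = 0.5 in from the vertical weld.
Polar moment about centroid: J = I_x + I_y = [12³/12 + 2×3×6²] + [12×0.5² + 2(3³/12 + 3×1²)] = 373.5 in³.
Direct shear f_v = P/L_w = 17.5 / 18 = 0.9722 kip/in (vertical).
Torsion M = P·e = 17.5 × 13 = 227.5 kip·in.
Critical point at (x, y) = (2.5, 6) from centroid. f_tx = M·y/J = 3.655 kip/in; f_ty = M·x/J = 1.523 kip/in.
Resultant f_max = √[f_tx² + (f_v + f_ty)²] = √[3.655² + (0.9722 + 1.523)²] = 4.425 kip/in.
Capacity per unit length: φr_n = 0.75 × 0.6 × 90 × (0.707 × 0.25) = 7.158 kip/in.
4.425 ≤ 7.158 → adequate.

f_max ≈ 4.43 kip/in; adequate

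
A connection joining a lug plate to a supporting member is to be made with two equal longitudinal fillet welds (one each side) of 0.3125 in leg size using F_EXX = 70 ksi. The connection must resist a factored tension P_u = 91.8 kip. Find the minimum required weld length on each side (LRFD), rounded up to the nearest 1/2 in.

L = 7 in on each side

Throat t_e = 0.707 × 0.3125 = 0.2209 in.
φr_n = 0.75 × 0.6 × 70 × 0.2209 = 6.96 kip/in.
L_req = P_u / φr_n = 91.8 / 6.96 = 13.19 in total.
Per side: 13.19 / 2 = 6.595 in.
Round up → use L = 7 in on each side.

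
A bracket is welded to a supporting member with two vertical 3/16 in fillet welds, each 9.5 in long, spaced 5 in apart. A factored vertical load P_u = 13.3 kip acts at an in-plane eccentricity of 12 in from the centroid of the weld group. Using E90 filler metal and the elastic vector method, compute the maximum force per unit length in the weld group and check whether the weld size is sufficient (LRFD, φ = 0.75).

f_max ≈ 3.65 kip/in; adequate

E90XX → F_EXX = 90 ksi.
Total weld length L_w = 19 in. Treat welds as unit-width lines.
Polar moment about centroid: J = 2[d³/12 + d(b/2)²] = 2[9.5³/12 + 9.5×2.5²] = 261.6 in³.
Direct shear f_v = P/L_w = 13.3 / 19 = 0.7 kip/in (vertical).
Torsion M = P·e = 13.3 × 12 = 159.6 kip·in.
Critical point at (x, y) = (2.5, 4.75) from centroid. f_tx = M·y/J = 2.897 kip/in; f_ty = M·x/J = 1.525 kip/in.
Resultant f_max = √[f_tx² + (f_v + f_ty)²] = √[2.897² + (0.7 + 1.525)²] = 3.653 kip/in.
Capacity per unit length: φr_n = 0.75 × 0.6 × 90 × (0.707 × 0.1875) = 5.369 kip/in.
3.653 ≤ 5.369 → adequate.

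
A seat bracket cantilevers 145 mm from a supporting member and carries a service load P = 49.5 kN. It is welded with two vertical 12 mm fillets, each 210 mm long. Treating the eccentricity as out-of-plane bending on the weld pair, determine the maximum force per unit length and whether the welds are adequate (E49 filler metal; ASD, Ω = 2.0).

f_max ≈ 502 N/mm; adequate

E49XX → F_EXX = 490 MPa.
L_w = 2 × 210 = 420 mm; section modulus (unit throat) S = 2 × L²/6 = 14700 mm².
Direct shear f_v = P/L_w = 49.5×10³/420 = 117.9 N/mm.
Moment M = P × e = 49.5×10³ × 145 = 7177500 N·mm; bending f_b = M/S = 488.3 N/mm.
f_max = √(f_v² + f_b²) = √(117.9² + 488.3²) = 502.3 N/mm.
r_n/Ω = (1/2.0) × 0.6 × 490 × (0.707 × 12) = 1247 N/mm → adequate.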